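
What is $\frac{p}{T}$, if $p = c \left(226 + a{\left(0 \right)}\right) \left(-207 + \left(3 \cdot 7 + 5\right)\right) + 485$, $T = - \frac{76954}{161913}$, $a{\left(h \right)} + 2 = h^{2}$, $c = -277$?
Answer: $- \frac{1818472913949}{76954} \approx -2.3631 \cdot 10^{7}$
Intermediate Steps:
$a{\left(h \right)} = -2 + h^{2}$
$T = - \frac{76954}{161913}$ ($T = \left(-76954\right) \frac{1}{161913} = - \frac{76954}{161913} \approx -0.47528$)
$p = 11231173$ ($p = - 277 \left(226 - \left(2 - 0^{2}\right)\right) \left(-207 + \left(3 \cdot 7 + 5\right)\right) + 485 = - 277 \left(226 + \left(-2 + 0\right)\right) \left(-207 + \left(21 + 5\right)\right) + 485 = - 277 \left(226 - 2\right) \left(-207 + 26\right) + 485 = - 277 \cdot 224 \left(-181\right) + 485 = \left(-277\right) \left(-40544\right) + 485 = 11230688 + 485 = 11231173$)
$\frac{p}{T} = \frac{11231173}{- \frac{76954}{161913}} = 11231173 \left(- \frac{161913}{76954}\right) = - \frac{1818472913949}{76954}$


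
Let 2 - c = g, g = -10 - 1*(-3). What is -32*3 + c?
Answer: -87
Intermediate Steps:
g = -7 (g = -10 + 3 = -7)
c = 9 (c = 2 - 1*(-7) = 2 + 7 = 9)
-32*3 + c = -32*3 + 9 = -96 + 9 = -87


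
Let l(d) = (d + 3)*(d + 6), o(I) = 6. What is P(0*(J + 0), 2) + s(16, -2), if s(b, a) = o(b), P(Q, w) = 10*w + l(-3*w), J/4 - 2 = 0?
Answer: 26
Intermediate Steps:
J = 8 (J = 8 + 4*0 = 8 + 0 = 8)
l(d) = (3 + d)*(6 + d)
P(Q, w) = 18 - 17*w + 9*w² (P(Q, w) = 10*w + (18 + (-3*w)² + 9*(-3*w)) = 10*w + (18 + 9*w² - 27*w) = 10*w + (18 - 27*w + 9*w²) = 18 - 17*w + 9*w²)
s(b, a) = 6
P(0*(J + 0), 2) + s(16, -2) = (18 - 17*2 + 9*2²) + 6 = (18 - 34 + 9*4) + 6 = (18 - 34 + 36) + 6 = 20 + 6 = 26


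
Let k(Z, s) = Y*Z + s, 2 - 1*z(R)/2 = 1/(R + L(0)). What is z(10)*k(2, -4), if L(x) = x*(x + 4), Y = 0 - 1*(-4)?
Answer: 76/5 ≈ 15.200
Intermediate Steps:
Y = 4 (Y = 0 + 4 = 4)
L(x) = x*(4 + x)
z(R) = 4 - 2/R (z(R) = 4 - 2/(R + 0*(4 + 0)) = 4 - 2/(R + 0*4) = 4 - 2/(R + 0) = 4 - 2/R)
k(Z, s) = s + 4*Z (k(Z, s) = 4*Z + s = s + 4*Z)
z(10)*k(2, -4) = (4 - 2/10)*(-4 + 4*2) = (4 - 2*⅒)*(-4 + 8) = (4 - ⅕)*4 = (19/5)*4 = 76/5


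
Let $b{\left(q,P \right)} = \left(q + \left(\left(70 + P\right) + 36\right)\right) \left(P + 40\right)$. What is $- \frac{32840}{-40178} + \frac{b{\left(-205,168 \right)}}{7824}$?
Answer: $\frac{8683071}{3274507} \approx 2.6517$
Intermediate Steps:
$b{\left(q,P \right)} = \left(40 + P\right) \left(106 + P + q\right)$ ($b{\left(q,P \right)} = \left(q + \left(106 + P\right)\right) \left(40 + P\right) = \left(106 + P + q\right) \left(40 + P\right) = \left(40 + P\right) \left(106 + P + q\right)$)
$- \frac{32840}{-40178} + \frac{b{\left(-205,168 \right)}}{7824} = - \frac{32840}{-40178} + \frac{4240 + 168^{2} + 40 \left(-205\right) + 146 \cdot 168 + 168 \left(-205\right)}{7824} = \left(-32840\right) \left(- \frac{1}{40178}\right) + \left(4240 + 28224 - 8200 + 24528 - 34440\right) \frac{1}{7824} = \frac{16420}{20089} + 14352 \cdot \frac{1}{7824} = \frac{16420}{20089} + \frac{299}{163} = \frac{8683071}{3274507}$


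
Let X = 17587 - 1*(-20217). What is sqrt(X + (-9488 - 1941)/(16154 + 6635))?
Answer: sqrt(19632812992403)/22789 ≈ 194.43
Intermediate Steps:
X = 37804 (X = 17587 + 20217 = 37804)
sqrt(X + (-9488 - 1941)/(16154 + 6635)) = sqrt(37804 + (-9488 - 1941)/(16154 + 6635)) = sqrt(37804 - 11429/22789) = sqrt(861503927/22789) = sqrt(19632812992403)/22789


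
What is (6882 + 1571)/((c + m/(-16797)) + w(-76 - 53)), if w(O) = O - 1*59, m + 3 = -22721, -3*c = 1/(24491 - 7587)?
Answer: -800038377688/17665312949 ≈ -45.289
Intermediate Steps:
c = -1/50712 (c = -1/(3*(24491 - 7587)) = -1/3/16904 = -1/3*1/16904 = -1/50712 ≈ -1.9719e-5)
m = -22724 (m = -3 - 22721 = -22724)
w(O) = -59 + O (w(O) = O - 59 = -59 + O)
(6882 + 1571)/((c + m/(-16797)) + w(-76 - 53)) = (6882 + 1571)/((-1/50712 - 22724/(-16797)) + (-59 + (-76 - 53))) = 8453/((-1/50712 - 22724*(-1/16797)) + (-59 - 129)) = 8453/((-1/50712 + 22724/16797) - 188) = 8453/(128040299/94645496 - 188) = 8453/(-17665312949/94645496) = 8453*(-94645496/17665312949) = -800038377688/17665312949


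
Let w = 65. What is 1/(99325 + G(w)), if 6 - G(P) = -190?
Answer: 1/99521 ≈ 1.0048e-5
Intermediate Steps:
G(P) = 196 (G(P) = 6 - 1*(-190) = 6 + 190 = 196)
1/(99325 + G(w)) = 1/(99325 + 196) = 1/99521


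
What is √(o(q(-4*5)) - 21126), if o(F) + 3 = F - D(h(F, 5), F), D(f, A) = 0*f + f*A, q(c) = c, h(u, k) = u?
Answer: I*√21549 ≈ 146.8*I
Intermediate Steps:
D(f, A) = A*f (D(f, A) = 0 + A*f = A*f)
o(F) = -3 + F - F² (o(F) = -3 + (F - F*F) = -3 + (F - F²) = -3 + F - F²)
√(o(q(-4*5)) - 21126) = √((-3 - 4*5 - (-4*5)²) - 21126) = √((-3 - 20 - 1*(-20)²) - 21126) = √((-3 - 20 - 1*400) - 21126) = √((-3 - 20 - 400) - 21126) = √(-423 - 21126) = √(-21549) = I*√21549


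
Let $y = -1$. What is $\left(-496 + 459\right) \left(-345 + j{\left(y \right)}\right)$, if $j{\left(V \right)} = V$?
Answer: $12802$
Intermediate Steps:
$\left(-496 + 459\right) \left(-345 + j{\left(y \right)}\right) = \left(-496 + 459\right) \left(-345 - 1\right) = \left(-37\right) \left(-346\right) = 12802$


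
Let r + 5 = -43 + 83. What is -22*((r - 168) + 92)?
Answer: 902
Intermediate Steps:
r = 35 (r = -5 + (-43 + 83) = -5 + 40 = 35)
-22*((r - 168) + 92) = -22*((35 - 168) + 92) = -22*(-133 + 92) = -22*(-41) = 902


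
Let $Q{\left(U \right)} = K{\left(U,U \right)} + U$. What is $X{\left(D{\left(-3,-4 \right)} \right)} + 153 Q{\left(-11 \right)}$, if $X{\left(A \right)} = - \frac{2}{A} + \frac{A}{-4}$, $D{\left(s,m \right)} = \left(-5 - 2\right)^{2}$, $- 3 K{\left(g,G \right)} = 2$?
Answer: $- \frac{352269}{196} \approx -1797.3$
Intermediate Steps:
$K{\left(g,G \right)} = - \frac{2}{3}$ ($K{\left(g,G \right)} = \left(- \frac{1}{3}\right) 2 = - \frac{2}{3}$)
$D{\left(s,m \right)} = 49$ ($D{\left(s,m \right)} = \left(-7\right)^{2} = 49$)
$X{\left(A \right)} = - \frac{2}{A} - \frac{A}{4}$ ($X{\left(A \right)} = - \frac{2}{A} + A \left(- \frac{1}{4}\right) = - \frac{2}{A} - \frac{A}{4}$)
$Q{\left(U \right)} = - \frac{2}{3} + U$
$X{\left(D{\left(-3,-4 \right)} \right)} + 153 Q{\left(-11 \right)} = \left(- \frac{2}{49} - \frac{49}{4}\right) + 153 \left(- \frac{2}{3} - 11\right) = \left(\left(-2\right) \frac{1}{49} - \frac{49}{4}\right) + 153 \left(- \frac{35}{3}\right) = \left(- \frac{2}{49} - \frac{49}{4}\right) - 1785 = - \frac{2409}{196} - 1785 = - \frac{352269}{196}$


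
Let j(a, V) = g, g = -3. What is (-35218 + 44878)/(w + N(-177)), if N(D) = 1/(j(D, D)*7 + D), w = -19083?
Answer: -382536/755687 ≈ -0.50621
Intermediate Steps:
j(a, V) = -3
N(D) = 1/(-21 + D) (N(D) = 1/(-3*7 + D) = 1/(-21 + D))
(-35218 + 44878)/(w + N(-177)) = (-35218 + 44878)/(-19083 + 1/(-21 - 177)) = 9660/(-19083 + 1/(-198)) = 9660/(-19083 - 1/198) = 9660/(-3778435/198) = 9660*(-198/3778435) = -382536/755687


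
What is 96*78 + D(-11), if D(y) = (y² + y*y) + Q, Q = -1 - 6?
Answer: 7723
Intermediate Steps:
Q = -7
D(y) = -7 + 2*y² (D(y) = (y² + y*y) - 7 = (y² + y²) - 7 = 2*y² - 7 = -7 + 2*y²)
96*78 + D(-11) = 96*78 + (-7 + 2*(-11)²) = 7488 + (-7 + 2*121) = 7488 + (-7 + 242) = 7488 + 235 = 7723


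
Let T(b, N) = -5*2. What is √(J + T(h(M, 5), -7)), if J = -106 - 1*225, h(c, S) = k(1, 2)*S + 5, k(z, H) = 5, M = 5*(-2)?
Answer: I*√341 ≈ 18.466*I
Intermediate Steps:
M = -10
h(c, S) = 5 + 5*S (h(c, S) = 5*S + 5 = 5 + 5*S)
T(b, N) = -10
J = -331 (J = -106 - 225 = -331)
√(J + T(h(M, 5), -7)) = √(-331 - 10) = √(-341) = I*√341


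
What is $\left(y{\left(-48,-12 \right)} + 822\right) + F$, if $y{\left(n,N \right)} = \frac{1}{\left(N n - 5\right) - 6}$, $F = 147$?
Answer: $\frac{547486}{565} \approx 969.0$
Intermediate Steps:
$y{\left(n,N \right)} = \frac{1}{-11 + N n}$ ($y{\left(n,N \right)} = \frac{1}{\left(-5 + N n\right) - 6} = \frac{1}{-11 + N n}$)
$\left(y{\left(-48,-12 \right)} + 822\right) + F = \left(\frac{1}{-11 - -576} + 822\right) + 147 = \left(\frac{1}{-11 + 576} + 822\right) + 147 = \left(\frac{1}{565} + 822\right) + 147 = \frac{464431}{565} + 147 = \frac{547486}{565}$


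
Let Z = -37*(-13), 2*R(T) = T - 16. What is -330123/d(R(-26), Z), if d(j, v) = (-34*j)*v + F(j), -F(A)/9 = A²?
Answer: -110041/113155 ≈ -0.97248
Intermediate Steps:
R(T) = -8 + T/2 (R(T) = (T - 16)/2 = (-16 + T)/2 = -8 + T/2)
Z = 481
F(A) = -9*A²
d(j, v) = -9*j² - 34*j*v (d(j, v) = (-34*j)*v - 9*j² = -34*j*v - 9*j² = -9*j² - 34*j*v)
-330123/d(R(-26), Z) = -330123*1/((-8 + (½)*(-26))*(-34*481 - 9*(-8 + (½)*(-26)))) = -330123*1/((-16354 - 9*(-8 - 13))*(-8 - 13)) = -330123*(-1/(21*(-16354 - 9*(-21)))) = -330123*(-1/(21*(-16354 + 189))) = -330123/((-21*(-16165))) = -330123/339465 = -330123*1/339465 = -110041/113155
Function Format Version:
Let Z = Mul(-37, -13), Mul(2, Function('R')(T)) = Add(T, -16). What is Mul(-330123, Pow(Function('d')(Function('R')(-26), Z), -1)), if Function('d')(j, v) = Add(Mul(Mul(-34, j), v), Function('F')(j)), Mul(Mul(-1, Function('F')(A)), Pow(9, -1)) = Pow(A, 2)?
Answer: Rational(-110041, 113155) ≈ -0.97248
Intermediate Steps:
Function('R')(T) = Add(-8, Mul(Rational(1, 2), T)) (Function('R')(T) = Mul(Rational(1, 2), Add(T, -16)) = Mul(Rational(1, 2), Add(-16, T)) = Add(-8, Mul(Rational(1, 2), T)))
Z = 481
Function('F')(A) = Mul(-9, Pow(A, 2))
Function('d')(j, v) = Add(Mul(-9, Pow(j, 2)), Mul(-34, j, v)) (Function('d')(j, v) = Add(Mul(Mul(-34, j), v), Mul(-9, Pow(j, 2))) = Add(Mul(-34, j, v), Mul(-9, Pow(j, 2))) = Add(Mul(-9, Pow(j, 2)), Mul(-34, j, v)))
Mul(-330123, Pow(Function('d')(Function('R')(-26), Z), -1)) = Mul(-330123, Pow(Mul(Add(-8, Mul(Rational(1, 2), -26)), Add(Mul(-34, 481), Mul(-9, Add(-8, Mul(Rational(1, 2), -26))))), -1)) = Mul(-330123, Pow(Mul(Add(-8, -13), Add(-16354, Mul(-9, Add(-8, -13)))), -1)) = Mul(-330123, Pow(Mul(-21, Add(-16354, Mul(-9, -21))), -1)) = Mul(-330123, Pow(Mul(-21, Add(-16354, 189)), -1)) = Mul(-330123, Pow(Mul(-21, -16165), -1)) = Mul(-330123, Pow(339465, -1)) = Mul(-330123, Rational(1, 339465)) = Rational(-110041, 113155)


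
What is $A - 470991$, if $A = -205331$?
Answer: $-676322$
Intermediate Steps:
$A - 470991 = -205331 - 470991 = -676322$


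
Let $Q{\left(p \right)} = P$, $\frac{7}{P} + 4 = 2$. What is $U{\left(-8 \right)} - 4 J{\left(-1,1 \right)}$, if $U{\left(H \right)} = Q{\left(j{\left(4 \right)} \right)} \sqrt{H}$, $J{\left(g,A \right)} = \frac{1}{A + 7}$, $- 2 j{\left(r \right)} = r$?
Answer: $- \frac{1}{2} - 7 i \sqrt{2} \approx -0.5 - 9.8995 i$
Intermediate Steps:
$P = - \frac{7}{2}$ ($P = \frac{7}{-4 + 2} = \frac{7}{-2} = 7 \left(- \frac{1}{2}\right) = - \frac{7}{2} \approx -3.5$)
$j{\left(r \right)} = - \frac{r}{2}$
$Q{\left(p \right)} = - \frac{7}{2}$
$J{\left(g,A \right)} = \frac{1}{7 + A}$
$U{\left(H \right)} = - \frac{7 \sqrt{H}}{2}$
$U{\left(-8 \right)} - 4 J{\left(-1,1 \right)} = - \frac{7 \sqrt{-8}}{2} - \frac{4}{7 + 1} = - \frac{7 \cdot 2 i \sqrt{2}}{2} - \frac{4}{8} = - 7 i \sqrt{2} - 4 \cdot \frac{1}{8} = - 7 i \sqrt{2} - \frac{1}{2} = - \frac{1}{2} - 7 i \sqrt{2}$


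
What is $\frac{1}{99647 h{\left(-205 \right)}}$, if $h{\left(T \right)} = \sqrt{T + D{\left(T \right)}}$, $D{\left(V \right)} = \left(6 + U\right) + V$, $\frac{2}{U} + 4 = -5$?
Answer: $- \frac{3 i \sqrt{3638}}{362515786} \approx - 4.9914 \cdot 10^{-7} i$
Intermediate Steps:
$U = - \frac{2}{9}$ ($U = \frac{2}{-4 - 5} = \frac{2}{-9} = 2 \left(- \frac{1}{9}\right) = - \frac{2}{9} \approx -0.22222$)
$D{\left(V \right)} = \frac{52}{9} + V$ ($D{\left(V \right)} = \left(6 - \frac{2}{9}\right) + V = \frac{52}{9} + V$)
$h{\left(T \right)} = \sqrt{\frac{52}{9} + 2 T}$ ($h{\left(T \right)} = \sqrt{T + \left(\frac{52}{9} + T\right)} = \sqrt{\frac{52}{9} + 2 T}$)
$\frac{1}{99647 h{\left(-205 \right)}} = \frac{1}{99647 \frac{\sqrt{52 + 18 \left(-205\right)}}{3}} = \frac{1}{99647 \frac{\sqrt{52 - 3690}}{3}} = \frac{1}{99647 \frac{\sqrt{-3638}}{3}} = \frac{1}{99647 \frac{i \sqrt{3638}}{3}} = \frac{\left(- \frac{3}{3638}\right) i \sqrt{3638}}{99647} = - \frac{3 i \sqrt{3638}}{362515786}$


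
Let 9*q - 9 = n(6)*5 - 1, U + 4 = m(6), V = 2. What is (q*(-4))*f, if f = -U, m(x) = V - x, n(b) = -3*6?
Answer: 2624/9 ≈ 291.56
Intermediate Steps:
n(b) = -18
m(x) = 2 - x
U = -8 (U = -4 + (2 - 1*6) = -4 + (2 - 6) = -4 - 4 = -8)
q = -82/9 (q = 1 + (-18*5 - 1)/9 = 1 + (-90 - 1)/9 = 1 + (⅑)*(-91) = 1 - 91/9 = -82/9 ≈ -9.1111)
f = 8 (f = -1*(-8) = 8)
(q*(-4))*f = -82/9*(-4)*8 = (328/9)*8 = 2624/9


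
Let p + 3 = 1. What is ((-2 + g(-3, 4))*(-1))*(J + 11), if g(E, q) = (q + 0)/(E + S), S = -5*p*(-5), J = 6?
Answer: 1870/53 ≈ 35.283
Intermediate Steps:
p = -2 (p = -3 + 1 = -2)
S = -50 (S = -5*(-2)*(-5) = 10*(-5) = -50)
g(E, q) = q/(-50 + E) (g(E, q) = (q + 0)/(E - 50) = q/(-50 + E))
((-2 + g(-3, 4))*(-1))*(J + 11) = ((-2 + 4/(-50 - 3))*(-1))*(6 + 11) = ((-2 + 4/(-53))*(-1))*17 = ((-2 + 4*(-1/53))*(-1))*17 = ((-2 - 4/53)*(-1))*17 = -110/53*(-1)*17 = (110/53)*17 = 1870/53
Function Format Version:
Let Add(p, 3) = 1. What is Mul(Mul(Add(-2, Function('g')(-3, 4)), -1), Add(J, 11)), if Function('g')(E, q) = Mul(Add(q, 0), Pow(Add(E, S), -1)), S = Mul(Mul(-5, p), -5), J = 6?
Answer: Rational(1870, 53) ≈ 35.283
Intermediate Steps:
p = -2 (p = Add(-3, 1) = -2)
S = -50 (S = Mul(Mul(-5, -2), -5) = Mul(10, -5) = -50)
Function('g')(E, q) = Mul(q, Pow(Add(-50, E), -1)) (Function('g')(E, q) = Mul(Add(q, 0), Pow(Add(E, -50), -1)) = Mul(q, Pow(Add(-50, E), -1)))
Mul(Mul(Add(-2, Function('g')(-3, 4)), -1), Add(J, 11)) = Mul(Mul(Add(-2, Mul(4, Pow(Add(-50, -3), -1))), -1), Add(6, 11)) = Mul(Mul(Add(-2, Mul(4, Pow(-53, -1))), -1), 17) = Mul(Mul(Add(-2, Mul(4, Rational(-1, 53))), -1), 17) = Mul(Mul(Add(-2, Rational(-4, 53)), -1), 17) = Mul(Mul(Rational(-110, 53), -1), 17) = Mul(Rational(110, 53), 17) = Rational(1870, 53)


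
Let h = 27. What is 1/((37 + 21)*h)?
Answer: 1/1566 ≈ 0.00063857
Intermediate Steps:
1/((37 + 21)*h) = 1/((37 + 21)*27) = 1/(58*27) = 1/1566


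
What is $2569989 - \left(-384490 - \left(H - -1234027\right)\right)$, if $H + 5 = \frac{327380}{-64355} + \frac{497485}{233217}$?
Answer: $\frac{12572765400068650}{3001736007} \approx 4.1885 \cdot 10^{6}$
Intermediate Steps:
$H = - \frac{23875666892}{3001736007}$ ($H = -5 + \left(\frac{327380}{-64355} + \frac{497485}{233217}\right) = -5 + \left(327380 \left(- \frac{1}{64355}\right) + 497485 \cdot \frac{1}{233217}\right) = -5 + \left(- \frac{65476}{12871} + \frac{497485}{233217}\right) = -5 - \frac{8866986857}{3001736007} = - \frac{23875666892}{3001736007} \approx -7.9539$)
$2569989 - \left(-384490 - \left(H - -1234027\right)\right) = 2569989 - \left(-384490 - \left(- \frac{23875666892}{3001736007} - -1234027\right)\right) = 2569989 - \left(-384490 - \left(- \frac{23875666892}{3001736007} + 1234027\right)\right) = 2569989 - \left(-384490 - \frac{3704199403843297}{3001736007}\right) = 2569989 - - \frac{4858336881174727}{3001736007} = 2569989 + \frac{4858336881174727}{3001736007} = \frac{12572765400068650}{3001736007}$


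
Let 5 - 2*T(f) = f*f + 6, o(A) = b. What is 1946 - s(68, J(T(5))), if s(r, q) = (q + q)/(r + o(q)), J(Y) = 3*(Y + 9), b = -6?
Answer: 60338/31 ≈ 1946.4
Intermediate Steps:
o(A) = -6
T(f) = -½ - f²/2 (T(f) = 5/2 - (f*f + 6)/2 = 5/2 - (f² + 6)/2 = 5/2 - (6 + f²)/2 = 5/2 + (-3 - f²/2) = -½ - f²/2)
J(Y) = 27 + 3*Y (J(Y) = 3*(9 + Y) = 27 + 3*Y)
s(r, q) = 2*q/(-6 + r) (s(r, q) = (q + q)/(r - 6) = (2*q)/(-6 + r) = 2*q/(-6 + r))
1946 - s(68, J(T(5))) = 1946 - 2*(27 + 3*(-½ - ½*5²))/(-6 + 68) = 1946 - 2*(27 + 3*(-½ - ½*25))/62 = 1946 - 2*(27 + 3*(-½ - 25/2))/62 = 1946 - 2*(27 + 3*(-13))/62 = 1946 - 2*(27 - 39)/62 = 1946 - 2*(-12)/62 = 1946 - 1*(-12/31) = 1946 + 12/31 = 60338/31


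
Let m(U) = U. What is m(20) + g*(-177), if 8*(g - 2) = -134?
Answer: 10523/4 ≈ 2630.8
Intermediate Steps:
g = -59/4 (g = 2 + (⅛)*(-134) = 2 - 67/4 = -59/4 ≈ -14.750)
m(20) + g*(-177) = 20 - 59/4*(-177) = 20 + 10443/4 = 10523/4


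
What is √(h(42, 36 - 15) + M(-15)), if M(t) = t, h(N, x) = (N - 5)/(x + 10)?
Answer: 2*I*√3317/31 ≈ 3.7157*I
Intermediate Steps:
h(N, x) = (-5 + N)/(10 + x)
√(h(42, 36 - 15) + M(-15)) = √((-5 + 42)/(10 + (36 - 15)) - 15) = √(37/(10 + 21) - 15) = √(37/31 - 15) = √(-428/31) = 2*I*√3317/31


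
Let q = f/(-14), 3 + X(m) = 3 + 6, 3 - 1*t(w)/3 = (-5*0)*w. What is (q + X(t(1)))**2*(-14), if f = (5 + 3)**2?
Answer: -200/7 ≈ -28.571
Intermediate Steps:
t(w) = 9 (t(w) = 9 - 3*(-5*0)*w = 9 - 0*w = 9 - 3*0 = 9 + 0 = 9)
f = 64 (f = 8**2 = 64)
X(m) = 6 (X(m) = -3 + (3 + 6) = -3 + 9 = 6)
q = -32/7 (q = 64/(-14) = 64*(-1/14) = -32/7 ≈ -4.5714)
(q + X(t(1)))**2*(-14) = (-32/7 + 6)**2*(-14) = (10/7)**2*(-14) = (100/49)*(-14) = -200/7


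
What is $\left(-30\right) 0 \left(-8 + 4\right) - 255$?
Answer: $-255$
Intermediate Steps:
$\left(-30\right) 0 \left(-8 + 4\right) - 255 = 0 \left(-4\right) - 255 = 0 - 255 = -255$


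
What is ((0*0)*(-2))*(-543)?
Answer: 0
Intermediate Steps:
((0*0)*(-2))*(-543) = (0*(-2))*(-543) = 0*(-543) = 0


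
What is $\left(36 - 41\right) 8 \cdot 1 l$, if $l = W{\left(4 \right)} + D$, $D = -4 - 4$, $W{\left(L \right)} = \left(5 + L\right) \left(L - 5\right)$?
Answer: $680$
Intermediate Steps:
$W{\left(L \right)} = \left(-5 + L\right) \left(5 + L\right)$ ($W{\left(L \right)} = \left(5 + L\right) \left(-5 + L\right) = \left(-5 + L\right) \left(5 + L\right)$)
$D = -8$ ($D = -4 - 4 = -8$)
$l = -17$ ($l = \left(-25 + 4^{2}\right) - 8 = \left(-25 + 16\right) - 8 = -9 - 8 = -17$)
$\left(36 - 41\right) 8 \cdot 1 l = \left(36 - 41\right) 8 \cdot 1 \left(-17\right) = \left(-5\right) 8 \left(-17\right) = \left(-40\right) \left(-17\right) = 680$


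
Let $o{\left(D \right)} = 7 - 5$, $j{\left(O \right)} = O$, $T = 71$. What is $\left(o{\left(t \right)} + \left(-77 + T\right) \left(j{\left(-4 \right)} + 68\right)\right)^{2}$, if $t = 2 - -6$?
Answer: $145924$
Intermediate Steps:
$t = 8$ ($t = 2 + 6 = 8$)
$o{\left(D \right)} = 2$ ($o{\left(D \right)} = 7 - 5 = 2$)
$\left(o{\left(t \right)} + \left(-77 + T\right) \left(j{\left(-4 \right)} + 68\right)\right)^{2} = \left(2 + \left(-77 + 71\right) \left(-4 + 68\right)\right)^{2} = \left(2 - 384\right)^{2} = \left(-382\right)^{2} = 145924$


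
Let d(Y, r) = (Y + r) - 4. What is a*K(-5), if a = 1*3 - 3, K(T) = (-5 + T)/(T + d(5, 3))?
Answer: 0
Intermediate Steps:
d(Y, r) = -4 + Y + r
K(T) = (-5 + T)/(4 + T) (K(T) = (-5 + T)/(T + (-4 + 5 + 3)) = (-5 + T)/(T + 4) = (-5 + T)/(4 + T))
a = 0 (a = 3 - 3 = 0)
a*K(-5) = 0*((-5 - 5)/(4 - 5)) = 0*(-10/(-1)) = 0*(-1*(-10)) = 0*10 = 0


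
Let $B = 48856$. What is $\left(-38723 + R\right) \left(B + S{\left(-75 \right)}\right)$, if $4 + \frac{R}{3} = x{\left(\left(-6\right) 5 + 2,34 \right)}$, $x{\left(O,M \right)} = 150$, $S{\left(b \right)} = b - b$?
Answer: $-1870451960$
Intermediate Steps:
$S{\left(b \right)} = 0$
$R = 438$ ($R = -12 + 3 \cdot 150 = -12 + 450 = 438$)
$\left(-38723 + R\right) \left(B + S{\left(-75 \right)}\right) = \left(-38723 + 438\right) \left(48856 + 0\right) = \left(-38285\right) 48856 = -1870451960$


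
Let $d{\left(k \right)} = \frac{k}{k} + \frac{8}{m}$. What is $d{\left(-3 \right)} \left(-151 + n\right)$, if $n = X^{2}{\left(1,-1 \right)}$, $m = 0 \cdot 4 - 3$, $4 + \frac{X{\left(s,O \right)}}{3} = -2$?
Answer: $- \frac{865}{3} \approx -288.33$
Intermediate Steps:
$X{\left(s,O \right)} = -18$ ($X{\left(s,O \right)} = -12 + 3 \left(-2\right) = -12 - 6 = -18$)
$m = -3$ ($m = 0 - 3 = -3$)
$d{\left(k \right)} = - \frac{5}{3}$ ($d{\left(k \right)} = \frac{k}{k} + \frac{8}{-3} = 1 + 8 \left(- \frac{1}{3}\right) = 1 - \frac{8}{3} = - \frac{5}{3}$)
$n = 324$ ($n = \left(-18\right)^{2} = 324$)
$d{\left(-3 \right)} \left(-151 + n\right) = - \frac{5 \left(-151 + 324\right)}{3} = \left(- \frac{5}{3}\right) 173 = - \frac{865}{3}$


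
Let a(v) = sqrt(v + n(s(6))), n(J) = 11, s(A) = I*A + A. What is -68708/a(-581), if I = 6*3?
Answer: 34354*I*sqrt(570)/285 ≈ 2877.9*I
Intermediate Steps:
I = 18
s(A) = 19*A (s(A) = 18*A + A = 19*A)
a(v) = sqrt(11 + v) (a(v) = sqrt(v + 11) = sqrt(11 + v))
-68708/a(-581) = -68708/sqrt(11 - 581) = -68708*(-I*sqrt(570)/570) = -(-34354)*I*sqrt(570)/285 = 34354*I*sqrt(570)/285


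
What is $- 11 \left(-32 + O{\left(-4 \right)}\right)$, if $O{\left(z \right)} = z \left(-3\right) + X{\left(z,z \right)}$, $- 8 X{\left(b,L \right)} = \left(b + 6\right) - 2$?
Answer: $220$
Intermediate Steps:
$X{\left(b,L \right)} = - \frac{1}{2} - \frac{b}{8}$ ($X{\left(b,L \right)} = - \frac{\left(b + 6\right) - 2}{8} = - \frac{\left(6 + b\right) - 2}{8} = - \frac{4 + b}{8} = - \frac{1}{2} - \frac{b}{8}$)
$O{\left(z \right)} = - \frac{1}{2} - \frac{25 z}{8}$ ($O{\left(z \right)} = z \left(-3\right) - \left(\frac{1}{2} + \frac{z}{8}\right) = - 3 z - \left(\frac{1}{2} + \frac{z}{8}\right) = - \frac{1}{2} - \frac{25 z}{8}$)
$- 11 \left(-32 + O{\left(-4 \right)}\right) = - 11 \left(-32 - -12\right) = - 11 \left(-32 + \left(- \frac{1}{2} + \frac{25}{2}\right)\right) = - 11 \left(-32 + 12\right) = \left(-11\right) \left(-20\right) = 220$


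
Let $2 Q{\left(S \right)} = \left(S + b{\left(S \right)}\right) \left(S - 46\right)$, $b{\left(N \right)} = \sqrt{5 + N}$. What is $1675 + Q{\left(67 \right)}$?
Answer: $\frac{4757}{2} + 63 \sqrt{2} \approx 2467.6$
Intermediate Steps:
$Q{\left(S \right)} = \frac{\left(-46 + S\right) \left(S + \sqrt{5 + S}\right)}{2}$ ($Q{\left(S \right)} = \frac{\left(S + \sqrt{5 + S}\right) \left(S - 46\right)}{2} = \frac{\left(S + \sqrt{5 + S}\right) \left(-46 + S\right)}{2} = \frac{\left(-46 + S\right) \left(S + \sqrt{5 + S}\right)}{2}$)
$1675 + Q{\left(67 \right)} = 1675 + \left(\frac{67^{2}}{2} - 1541 - 23 \sqrt{5 + 67} + \frac{1}{2} \cdot 67 \sqrt{5 + 67}\right) = 1675 + \left(\frac{1}{2} \cdot 4489 - 1541 - 23 \sqrt{72} + \frac{1}{2} \cdot 67 \sqrt{72}\right) = 1675 + \left(\frac{4489}{2} - 1541 - 23 \cdot 6 \sqrt{2} + \frac{1}{2} \cdot 67 \cdot 6 \sqrt{2}\right) = 1675 + \left(\frac{4489}{2} - 1541 - 138 \sqrt{2} + 201 \sqrt{2}\right) = 1675 + \left(\frac{1407}{2} + 63 \sqrt{2}\right) = \frac{4757}{2} + 63 \sqrt{2}$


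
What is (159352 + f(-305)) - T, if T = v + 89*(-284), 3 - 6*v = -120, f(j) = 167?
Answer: 369549/2 ≈ 1.8477e+5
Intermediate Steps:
v = 41/2 (v = 1/2 - 1/6*(-120) = 1/2 + 20 = 41/2 ≈ 20.500)
T = -50511/2 (T = 41/2 + 89*(-284) = 41/2 - 25276 = -50511/2 ≈ -25256.)
(159352 + f(-305)) - T = (159352 + 167) - 1*(-50511/2) = 159519 + 50511/2 = 369549/2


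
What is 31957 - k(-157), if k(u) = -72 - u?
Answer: 31872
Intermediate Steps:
31957 - k(-157) = 31957 - (-72 - 1*(-157)) = 31957 - (-72 + 157) = 31957 - 1*85 = 31957 - 85 = 31872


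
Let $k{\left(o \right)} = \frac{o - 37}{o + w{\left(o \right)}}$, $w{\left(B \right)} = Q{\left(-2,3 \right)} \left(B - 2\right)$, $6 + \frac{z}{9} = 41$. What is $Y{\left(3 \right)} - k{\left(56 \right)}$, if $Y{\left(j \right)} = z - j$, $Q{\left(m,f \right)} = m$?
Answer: $\frac{16243}{52} \approx 312.37$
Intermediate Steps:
$z = 315$ ($z = -54 + 9 \cdot 41 = -54 + 369 = 315$)
$w{\left(B \right)} = 4 - 2 B$ ($w{\left(B \right)} = - 2 \left(B - 2\right) = - 2 \left(-2 + B\right) = 4 - 2 B$)
$Y{\left(j \right)} = 315 - j$
$k{\left(o \right)} = \frac{-37 + o}{4 - o}$ ($k{\left(o \right)} = \frac{o - 37}{o - \left(-4 + 2 o\right)} = \frac{-37 + o}{4 - o}$)
$Y{\left(3 \right)} - k{\left(56 \right)} = \left(315 - 3\right) - \frac{-37 + 56}{4 - 56} = \left(315 - 3\right) - \frac{1}{4 - 56} \cdot 19 = 312 - \frac{1}{-52} \cdot 19 = 312 - \left(- \frac{1}{52}\right) 19 = 312 - - \frac{19}{52} = 312 + \frac{19}{52} = \frac{16243}{52}$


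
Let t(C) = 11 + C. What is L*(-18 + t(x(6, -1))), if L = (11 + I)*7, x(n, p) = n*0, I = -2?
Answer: -441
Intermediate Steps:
x(n, p) = 0
L = 63 (L = (11 - 2)*7 = 9*7 = 63)
L*(-18 + t(x(6, -1))) = 63*(-18 + (11 + 0)) = 63*(-18 + 11) = 63*(-7) = -441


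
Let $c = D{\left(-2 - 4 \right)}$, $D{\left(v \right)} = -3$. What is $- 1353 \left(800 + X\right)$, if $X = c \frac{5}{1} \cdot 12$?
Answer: $-838860$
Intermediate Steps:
$c = -3$
$X = -180$ ($X = - 3 \cdot \frac{5}{1} \cdot 12 = - 3 \cdot 5 \cdot 1 \cdot 12 = \left(-3\right) 5 \cdot 12 = \left(-15\right) 12 = -180$)
$- 1353 \left(800 + X\right) = - 1353 \left(800 - 180\right) = \left(-1353\right) 620 = -838860$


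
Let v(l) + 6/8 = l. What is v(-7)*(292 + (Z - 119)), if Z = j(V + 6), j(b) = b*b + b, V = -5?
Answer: -5425/4 ≈ -1356.3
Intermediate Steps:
j(b) = b + b² (j(b) = b² + b = b + b²)
Z = 2 (Z = (-5 + 6)*(1 + (-5 + 6)) = 1*(1 + 1) = 1*2 = 2)
v(l) = -¾ + l
v(-7)*(292 + (Z - 119)) = (-¾ - 7)*(292 + (2 - 119)) = -31*(292 - 117)/4 = -31/4*175 = -5425/4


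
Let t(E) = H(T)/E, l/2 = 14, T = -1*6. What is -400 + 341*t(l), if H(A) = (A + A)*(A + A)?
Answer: 9476/7 ≈ 1353.7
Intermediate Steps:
T = -6
l = 28 (l = 2*14 = 28)
H(A) = 4*A**2 (H(A) = (2*A)*(2*A) = 4*A**2)
t(E) = 144/E (t(E) = (4*(-6)**2)/E = (4*36)/E = 144/E)
-400 + 341*t(l) = -400 + 341*(144/28) = -400 + 341*(144*(1/28)) = -400 + 341*(36/7) = -400 + 12276/7 = 9476/7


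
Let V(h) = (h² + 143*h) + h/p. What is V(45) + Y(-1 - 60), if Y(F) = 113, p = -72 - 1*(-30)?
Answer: 120007/14 ≈ 8571.9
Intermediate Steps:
p = -42 (p = -72 + 30 = -42)
V(h) = h² + 6005*h/42 (V(h) = (h² + 143*h) + h/(-42) = (h² + 143*h) + h*(-1/42) = (h² + 143*h) - h/42 = h² + 6005*h/42)
V(45) + Y(-1 - 60) = (1/42)*45*(6005 + 42*45) + 113 = (1/42)*45*(6005 + 1890) + 113 = (1/42)*45*7895 + 113 = 118425/14 + 113 = 120007/14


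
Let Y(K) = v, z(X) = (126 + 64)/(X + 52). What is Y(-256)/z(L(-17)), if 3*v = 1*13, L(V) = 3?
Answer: 143/114 ≈ 1.2544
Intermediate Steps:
z(X) = 190/(52 + X)
v = 13/3 (v = (1*13)/3 = (⅓)*13 = 13/3 ≈ 4.3333)
Y(K) = 13/3
Y(-256)/z(L(-17)) = 13/(3*((190/(52 + 3)))) = 13/(3*((190/55))) = 13/(3*((190*(1/55)))) = 13/(3*(38/11)) = (13/3)*(11/38) = 143/114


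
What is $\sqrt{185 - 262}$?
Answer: $i \sqrt{77} \approx 8.775 i$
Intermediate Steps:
$\sqrt{185 - 262} = \sqrt{-77} = i \sqrt{77}$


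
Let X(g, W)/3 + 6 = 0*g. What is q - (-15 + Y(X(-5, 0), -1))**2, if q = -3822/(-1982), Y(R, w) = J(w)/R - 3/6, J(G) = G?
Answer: -18992320/80271 ≈ -236.60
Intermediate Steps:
X(g, W) = -18 (X(g, W) = -18 + 3*(0*g) = -18 + 3*0 = -18 + 0 = -18)
Y(R, w) = -1/2 + w/R (Y(R, w) = w/R - 3/6 = w/R - 3*1/6 = w/R - 1/2 = -1/2 + w/R)
q = 1911/991 (q = -3822*(-1/1982) = 1911/991 ≈ 1.9284)
q - (-15 + Y(X(-5, 0), -1))**2 = 1911/991 - (-15 + (-1 - 1/2*(-18))/(-18))**2 = 1911/991 - (-15 - (-1 + 9)/18)**2 = 1911/991 - (-15 - 1/18*8)**2 = 1911/991 - (-15 - 4/9)**2 = 1911/991 - (-139/9)**2 = 1911/991 - 1*19321/81 = 1911/991 - 19321/81 = -18992320/80271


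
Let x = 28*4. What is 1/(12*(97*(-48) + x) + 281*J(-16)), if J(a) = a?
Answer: -1/59024 ≈ -1.6942e-5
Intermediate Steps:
x = 112
1/(12*(97*(-48) + x) + 281*J(-16)) = 1/(12*(97*(-48) + 112) + 281*(-16)) = 1/(12*(-4656 + 112) - 4496) = 1/(12*(-4544) - 4496) = 1/(-54528 - 4496) = 1/(-59024) = -1/59024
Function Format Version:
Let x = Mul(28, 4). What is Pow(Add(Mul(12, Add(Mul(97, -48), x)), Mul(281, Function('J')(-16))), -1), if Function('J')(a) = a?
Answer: Rational(-1, 59024) ≈ -1.6942e-5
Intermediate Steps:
x = 112
Pow(Add(Mul(12, Add(Mul(97, -48), x)), Mul(281, Function('J')(-16))), -1) = Pow(Add(Mul(12, Add(Mul(97, -48), 112)), Mul(281, -16)), -1) = Pow(Add(Mul(12, Add(-4656, 112)), -4496), -1) = Pow(Add(Mul(12, -4544), -4496), -1) = Pow(Add(-54528, -4496), -1) = Pow(-59024, -1) = Rational(-1, 59024)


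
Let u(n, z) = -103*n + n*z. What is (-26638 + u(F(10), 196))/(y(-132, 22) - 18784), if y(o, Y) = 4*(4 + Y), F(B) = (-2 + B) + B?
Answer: 6241/4670 ≈ 1.3364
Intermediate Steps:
F(B) = -2 + 2*B
y(o, Y) = 16 + 4*Y
(-26638 + u(F(10), 196))/(y(-132, 22) - 18784) = (-26638 + (-2 + 2*10)*(-103 + 196))/((16 + 4*22) - 18784) = (-26638 + (-2 + 20)*93)/((16 + 88) - 18784) = (-26638 + 18*93)/(104 - 18784) = (-26638 + 1674)/(-18680) = -24964*(-1/18680) = 6241/4670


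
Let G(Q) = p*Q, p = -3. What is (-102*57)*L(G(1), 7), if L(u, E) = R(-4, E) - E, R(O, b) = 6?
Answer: 5814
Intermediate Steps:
G(Q) = -3*Q
L(u, E) = 6 - E
(-102*57)*L(G(1), 7) = (-102*57)*(6 - 1*7) = -5814*(6 - 7) = -5814*(-1) = 5814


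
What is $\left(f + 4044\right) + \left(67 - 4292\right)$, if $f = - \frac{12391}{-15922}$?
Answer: $- \frac{2869491}{15922} \approx -180.22$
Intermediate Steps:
$f = \frac{12391}{15922}$ ($f = \left(-12391\right) \left(- \frac{1}{15922}\right) = \frac{12391}{15922} \approx 0.77823$)
$\left(f + 4044\right) + \left(67 - 4292\right) = \left(\frac{12391}{15922} + 4044\right) + \left(67 - 4292\right) = \frac{64400959}{15922} + \left(67 - 4292\right) = \frac{64400959}{15922} - 4225 = - \frac{2869491}{15922}$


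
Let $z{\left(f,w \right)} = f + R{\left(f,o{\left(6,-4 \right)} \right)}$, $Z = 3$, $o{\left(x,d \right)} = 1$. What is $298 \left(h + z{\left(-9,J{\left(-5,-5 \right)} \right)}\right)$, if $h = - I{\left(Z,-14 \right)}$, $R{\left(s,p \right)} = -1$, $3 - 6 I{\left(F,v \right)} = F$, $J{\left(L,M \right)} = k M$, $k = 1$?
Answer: $-2980$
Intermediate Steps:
$J{\left(L,M \right)} = M$ ($J{\left(L,M \right)} = 1 M = M$)
$I{\left(F,v \right)} = \frac{1}{2} - \frac{F}{6}$
$z{\left(f,w \right)} = -1 + f$ ($z{\left(f,w \right)} = f - 1 = -1 + f$)
$h = 0$ ($h = - (\frac{1}{2} - \frac{1}{2}) = \left(-1\right) 0 = 0$)
$298 \left(h + z{\left(-9,J{\left(-5,-5 \right)} \right)}\right) = 298 \left(0 - 10\right) = 298 \left(-10\right) = -2980$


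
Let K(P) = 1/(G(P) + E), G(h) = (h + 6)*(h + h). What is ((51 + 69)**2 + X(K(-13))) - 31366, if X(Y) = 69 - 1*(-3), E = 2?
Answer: -16894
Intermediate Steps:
G(h) = 2*h*(6 + h) (G(h) = (6 + h)*(2*h) = 2*h*(6 + h))
K(P) = 1/(2 + 2*P*(6 + P)) (K(P) = 1/(2*P*(6 + P) + 2) = 1/(2 + 2*P*(6 + P)))
X(Y) = 72 (X(Y) = 69 + 3 = 72)
((51 + 69)**2 + X(K(-13))) - 31366 = ((51 + 69)**2 + 72) - 31366 = (120**2 + 72) - 31366 = (14400 + 72) - 31366 = 14472 - 31366 = -16894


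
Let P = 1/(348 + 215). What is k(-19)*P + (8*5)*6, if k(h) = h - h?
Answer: 240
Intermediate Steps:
k(h) = 0
P = 1/563 ≈ 0.0017762
k(-19)*P + (8*5)*6 = 0*(1/563) + (8*5)*6 = 0 + 40*6 = 0 + 240 = 240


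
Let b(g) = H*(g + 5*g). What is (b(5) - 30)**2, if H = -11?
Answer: 129600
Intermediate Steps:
b(g) = -66*g (b(g) = -11*(g + 5*g) = -66*g)
(b(5) - 30)**2 = (-66*5 - 30)**2 = (-330 - 30)**2 = (-360)**2 = 129600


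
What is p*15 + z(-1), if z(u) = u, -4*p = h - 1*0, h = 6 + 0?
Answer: -47/2 ≈ -23.500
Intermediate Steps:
h = 6
p = -3/2 (p = -(6 - 1*0)/4 = -(6 + 0)/4 = -1/4*6 = -3/2 ≈ -1.5000)
p*15 + z(-1) = -3/2*15 - 1 = -45/2 - 1 = -47/2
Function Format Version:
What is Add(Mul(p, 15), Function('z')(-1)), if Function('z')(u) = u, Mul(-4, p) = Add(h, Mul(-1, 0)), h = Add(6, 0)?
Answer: Rational(-47, 2) ≈ -23.500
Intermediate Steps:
h = 6
p = Rational(-3, 2) (p = Mul(Rational(-1, 4), Add(6, Mul(-1, 0))) = Mul(Rational(-1, 4), Add(6, 0)) = Mul(Rational(-1, 4), 6) = Rational(-3, 2) ≈ -1.5000)
Add(Mul(p, 15), Function('z')(-1)) = Add(Mul(Rational(-3, 2), 15), -1) = Add(Rational(-45, 2), -1) = Rational(-47, 2)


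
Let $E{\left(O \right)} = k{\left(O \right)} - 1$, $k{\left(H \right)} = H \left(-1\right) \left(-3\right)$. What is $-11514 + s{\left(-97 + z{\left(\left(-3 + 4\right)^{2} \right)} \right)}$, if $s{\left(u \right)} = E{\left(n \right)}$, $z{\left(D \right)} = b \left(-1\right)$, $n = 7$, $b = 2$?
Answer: $-11494$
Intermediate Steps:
$k{\left(H \right)} = 3 H$ ($k{\left(H \right)} = - H \left(-3\right) = 3 H$)
$z{\left(D \right)} = -2$ ($z{\left(D \right)} = 2 \left(-1\right) = -2$)
$E{\left(O \right)} = -1 + 3 O$ ($E{\left(O \right)} = 3 O - 1 = -1 + 3 O$)
$s{\left(u \right)} = 20$ ($s{\left(u \right)} = -1 + 3 \cdot 7 = -1 + 21 = 20$)
$-11514 + s{\left(-97 + z{\left(\left(-3 + 4\right)^{2} \right)} \right)} = -11514 + 20 = -11494$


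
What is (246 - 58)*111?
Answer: 20868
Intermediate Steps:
(246 - 58)*111 = 188*111 = 20868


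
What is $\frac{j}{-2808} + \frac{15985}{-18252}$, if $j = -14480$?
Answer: $\frac{26045}{6084} \approx 4.2809$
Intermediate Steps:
$\frac{j}{-2808} + \frac{15985}{-18252} = - \frac{14480}{-2808} + \frac{15985}{-18252} = \left(-14480\right) \left(- \frac{1}{2808}\right) + 15985 \left(- \frac{1}{18252}\right) = \frac{1810}{351} - \frac{15985}{18252} = \frac{26045}{6084}$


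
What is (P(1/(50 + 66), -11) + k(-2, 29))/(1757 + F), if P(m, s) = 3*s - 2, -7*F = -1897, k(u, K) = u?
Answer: -37/2028 ≈ -0.018245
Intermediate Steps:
F = 271 (F = -⅐*(-1897) = 271)
P(m, s) = -2 + 3*s
(P(1/(50 + 66), -11) + k(-2, 29))/(1757 + F) = ((-2 + 3*(-11)) - 2)/(1757 + 271) = ((-2 - 33) - 2)/2028 = (-35 - 2)*(1/2028) = -37*1/2028 = -37/2028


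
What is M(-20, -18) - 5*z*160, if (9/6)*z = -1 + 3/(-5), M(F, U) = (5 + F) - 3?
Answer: 2506/3 ≈ 835.33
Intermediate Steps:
M(F, U) = 2 + F
z = -16/15 (z = 2*(-1 + 3/(-5))/3 = 2*(-1 + 3*(-⅕))/3 = 2*(-1 - ⅗)/3 = (⅔)*(-8/5) = -16/15 ≈ -1.0667)
M(-20, -18) - 5*z*160 = (2 - 20) - 5*(-16/15)*160 = -18 + (16/3)*160 = -18 + 2560/3 = 2506/3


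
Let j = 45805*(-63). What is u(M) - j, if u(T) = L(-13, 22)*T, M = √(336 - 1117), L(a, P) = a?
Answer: 2885715 - 13*I*√781 ≈ 2.8857e+6 - 363.3*I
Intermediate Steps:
M = I*√781 (M = √(-781) = I*√781 ≈ 27.946*I)
u(T) = -13*T
j = -2885715
u(M) - j = -13*I*√781 - 1*(-2885715) = -13*I*√781 + 2885715 = 2885715 - 13*I*√781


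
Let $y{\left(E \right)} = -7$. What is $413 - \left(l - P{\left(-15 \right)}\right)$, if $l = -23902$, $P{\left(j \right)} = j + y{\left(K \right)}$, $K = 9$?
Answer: $24293$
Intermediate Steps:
$P{\left(j \right)} = -7 + j$ ($P{\left(j \right)} = j - 7 = -7 + j$)
$413 - \left(l - P{\left(-15 \right)}\right) = 413 - -23880 = 413 + \left(-22 + 23902\right) = 413 + 23880 = 24293$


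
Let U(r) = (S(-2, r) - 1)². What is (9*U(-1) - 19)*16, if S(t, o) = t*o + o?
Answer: -304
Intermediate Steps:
S(t, o) = o + o*t (S(t, o) = o*t + o = o + o*t)
U(r) = (-1 - r)² (U(r) = (r*(1 - 2) - 1)² = (r*(-1) - 1)² = (-r - 1)² = (-1 - r)²)
(9*U(-1) - 19)*16 = (9*(1 - 1)² - 19)*16 = (9*0² - 19)*16 = (9*0 - 19)*16 = (0 - 19)*16 = -19*16 = -304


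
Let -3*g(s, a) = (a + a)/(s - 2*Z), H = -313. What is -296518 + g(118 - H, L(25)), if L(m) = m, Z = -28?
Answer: -433212848/1461 ≈ -2.9652e+5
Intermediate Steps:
g(s, a) = -2*a/(3*(56 + s)) (g(s, a) = -(a + a)/(3*(s - 2*(-28))) = -2*a/(3*(s + 56)) = -2*a/(3*(56 + s)))
-296518 + g(118 - H, L(25)) = -296518 - 2*25/(168 + 3*(118 - 1*(-313))) = -296518 - 2*25/(168 + 3*(118 + 313)) = -296518 - 2*25/(168 + 3*431) = -296518 - 2*25/(168 + 1293) = -296518 - 2*25/1461 = -296518 - 2*25*1/1461 = -296518 - 50/1461 = -433212848/1461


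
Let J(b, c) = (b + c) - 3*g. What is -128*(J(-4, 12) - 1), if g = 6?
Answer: 1408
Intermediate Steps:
J(b, c) = -18 + b + c (J(b, c) = (b + c) - 3*6 = (b + c) - 18 = -18 + b + c)
-128*(J(-4, 12) - 1) = -128*((-18 - 4 + 12) - 1) = -128*(-10 - 1) = -128*(-11) = 1408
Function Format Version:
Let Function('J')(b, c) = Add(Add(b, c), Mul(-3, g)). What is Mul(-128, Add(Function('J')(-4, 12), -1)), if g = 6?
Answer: 1408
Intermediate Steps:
Function('J')(b, c) = Add(-18, b, c) (Function('J')(b, c) = Add(Add(b, c), Mul(-3, 6)) = Add(Add(b, c), -18) = Add(-18, b, c))
Mul(-128, Add(Function('J')(-4, 12), -1)) = Mul(-128, Add(Add(-18, -4, 12), -1)) = Mul(-128, Add(-10, -1)) = Mul(-128, -11) = 1408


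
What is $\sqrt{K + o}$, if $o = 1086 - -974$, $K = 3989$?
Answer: $\sqrt{6049} \approx 77.775$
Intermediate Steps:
$o = 2060$ ($o = 1086 + 974 = 2060$)
$\sqrt{K + o} = \sqrt{3989 + 2060} = \sqrt{6049}$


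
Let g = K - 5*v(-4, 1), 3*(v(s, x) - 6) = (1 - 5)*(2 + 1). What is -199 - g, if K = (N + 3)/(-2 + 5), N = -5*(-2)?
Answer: -580/3 ≈ -193.33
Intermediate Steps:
v(s, x) = 2 (v(s, x) = 6 + ((1 - 5)*(2 + 1))/3 = 6 + (-4*3)/3 = 6 + (1/3)*(-12) = 6 - 4 = 2)
N = 10
K = 13/3 (K = (10 + 3)/(-2 + 5) = 13/3 ≈ 4.3333)
g = -17/3 (g = 13/3 - 5*2 = 13/3 - 10 = -17/3 ≈ -5.6667)
-199 - g = -199 - 1*(-17/3) = -199 + 17/3 = -580/3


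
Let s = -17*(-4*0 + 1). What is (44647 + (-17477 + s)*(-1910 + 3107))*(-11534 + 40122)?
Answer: -597365442548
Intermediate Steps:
s = -17 (s = -17*(0 + 1) = -17*1 = -17)
(44647 + (-17477 + s)*(-1910 + 3107))*(-11534 + 40122) = (44647 + (-17477 - 17)*(-1910 + 3107))*(-11534 + 40122) = (44647 - 17494*1197)*28588 = (44647 - 20940318)*28588 = -20895671*28588 = -597365442548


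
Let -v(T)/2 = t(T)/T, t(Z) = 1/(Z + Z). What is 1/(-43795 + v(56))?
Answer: -3136/137341121 ≈ -2.2834e-5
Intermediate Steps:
t(Z) = 1/(2*Z)
v(T) = -1/T² (v(T) = -2*1/(2*T)/T = -1/T²)
1/(-43795 + v(56)) = 1/(-43795 - 1/56²) = 1/(-43795 - 1*1/3136) = 1/(-43795 - 1/3136) = 1/(-137341121/3136) = -3136/137341121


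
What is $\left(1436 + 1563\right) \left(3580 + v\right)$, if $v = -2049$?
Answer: $4591469$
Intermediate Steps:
$\left(1436 + 1563\right) \left(3580 + v\right) = \left(1436 + 1563\right) \left(3580 - 2049\right) = 2999 \cdot 1531 = 4591469$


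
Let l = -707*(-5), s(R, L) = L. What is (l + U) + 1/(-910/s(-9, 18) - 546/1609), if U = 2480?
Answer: 4433094654/737009 ≈ 6015.0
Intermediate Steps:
l = 3535
(l + U) + 1/(-910/s(-9, 18) - 546/1609) = (3535 + 2480) + 1/(-910/18 - 546/1609) = 6015 + 1/(-910*1/18 - 546*1/1609) = 6015 + 1/(-455/9 - 546/1609) = 6015 + 1/(-737009/14481) = 6015 - 14481/737009 = 4433094654/737009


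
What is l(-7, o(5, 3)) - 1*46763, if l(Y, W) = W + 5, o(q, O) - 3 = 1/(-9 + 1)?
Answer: -374041/8 ≈ -46755.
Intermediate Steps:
o(q, O) = 23/8 (o(q, O) = 3 + 1/(-9 + 1) = 3 + 1/(-8) = 3 - ⅛ = 23/8)
l(Y, W) = 5 + W
l(-7, o(5, 3)) - 1*46763 = (5 + 23/8) - 1*46763 = 63/8 - 46763 = -374041/8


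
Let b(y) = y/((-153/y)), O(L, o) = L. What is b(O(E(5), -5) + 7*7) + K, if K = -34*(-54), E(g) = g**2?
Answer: 275432/153 ≈ 1800.2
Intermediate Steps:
b(y) = -y**2/153 (b(y) = y*(-y/153) = -y**2/153)
K = 1836
b(O(E(5), -5) + 7*7) + K = -(5**2 + 7*7)**2/153 + 1836 = -(25 + 49)**2/153 + 1836 = -1/153*74**2 + 1836 = -1/153*5476 + 1836 = -5476/153 + 1836 = 275432/153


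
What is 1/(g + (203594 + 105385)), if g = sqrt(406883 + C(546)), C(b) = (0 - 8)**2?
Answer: 102993/31822538498 - sqrt(406947)/95467615494 ≈ 3.2298e-6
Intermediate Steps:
C(b) = 64 (C(b) = (-8)**2 = 64)
g = sqrt(406947) (g = sqrt(406883 + 64) = sqrt(406947) ≈ 637.92)
1/(g + (203594 + 105385)) = 1/(sqrt(406947) + (203594 + 105385)) = 1/(sqrt(406947) + 308979) = 1/(308979 + sqrt(406947))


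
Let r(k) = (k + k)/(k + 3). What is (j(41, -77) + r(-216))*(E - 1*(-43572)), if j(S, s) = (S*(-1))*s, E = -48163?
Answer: -1029719981/71 ≈ -1.4503e+7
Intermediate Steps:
r(k) = 2*k/(3 + k) (r(k) = (2*k)/(3 + k) = 2*k/(3 + k))
j(S, s) = -S*s (j(S, s) = (-S)*s = -S*s)
(j(41, -77) + r(-216))*(E - 1*(-43572)) = (-1*41*(-77) + 2*(-216)/(3 - 216))*(-48163 - 1*(-43572)) = (3157 + 2*(-216)/(-213))*(-48163 + 43572) = (3157 + 2*(-216)*(-1/213))*(-4591) = (3157 + 144/71)*(-4591) = (224291/71)*(-4591) = -1029719981/71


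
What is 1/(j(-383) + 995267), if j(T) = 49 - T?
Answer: 1/995699 ≈ 1.0043e-6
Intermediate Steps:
1/(j(-383) + 995267) = 1/((49 - 1*(-383)) + 995267) = 1/((49 + 383) + 995267) = 1/(432 + 995267) = 1/995699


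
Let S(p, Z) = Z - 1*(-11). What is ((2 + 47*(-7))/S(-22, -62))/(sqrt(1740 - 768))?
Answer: 109*sqrt(3)/918 ≈ 0.20566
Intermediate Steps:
S(p, Z) = 11 + Z (S(p, Z) = Z + 11 = 11 + Z)
((2 + 47*(-7))/S(-22, -62))/(sqrt(1740 - 768)) = ((2 + 47*(-7))/(11 - 62))/(sqrt(1740 - 768)) = ((2 - 329)/(-51))/(sqrt(972)) = (-327*(-1/51))/((18*sqrt(3))) = 109*(sqrt(3)/54)/17 = 109*sqrt(3)/918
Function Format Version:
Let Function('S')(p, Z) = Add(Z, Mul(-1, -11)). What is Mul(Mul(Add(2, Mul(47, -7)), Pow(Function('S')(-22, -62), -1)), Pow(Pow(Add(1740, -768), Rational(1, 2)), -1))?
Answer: Mul(Rational(109, 918), Pow(3, Rational(1, 2))) ≈ 0.20566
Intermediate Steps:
Function('S')(p, Z) = Add(11, Z) (Function('S')(p, Z) = Add(Z, 11) = Add(11, Z))
Mul(Mul(Add(2, Mul(47, -7)), Pow(Function('S')(-22, -62), -1)), Pow(Pow(Add(1740, -768), Rational(1, 2)), -1)) = Mul(Mul(Add(2, Mul(47, -7)), Pow(Add(11, -62), -1)), Pow(Pow(Add(1740, -768), Rational(1, 2)), -1)) = Mul(Mul(Add(2, -329), Pow(-51, -1)), Pow(Pow(972, Rational(1, 2)), -1)) = Mul(Mul(-327, Rational(-1, 51)), Pow(Mul(18, Pow(3, Rational(1, 2))), -1)) = Mul(Rational(109, 17), Mul(Rational(1, 54), Pow(3, Rational(1, 2)))) = Mul(Rational(109, 918), Pow(3, Rational(1, 2)))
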